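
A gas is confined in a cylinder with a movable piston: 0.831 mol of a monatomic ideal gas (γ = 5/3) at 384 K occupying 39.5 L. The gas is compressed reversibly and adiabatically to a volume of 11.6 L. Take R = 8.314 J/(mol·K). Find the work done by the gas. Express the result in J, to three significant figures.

Adiabatic: TV^(γ−1) = const with γ = 5/3.
T₂ = T₁ (V₁/V₂)^(γ−1) = 384 × (39.5/11.6)^0.667 = 384 × 2.263 = 869.1 K.
W_by = nCᵥ(T₁ − T₂) = (0.831)(12.47)(384 − 869.1) = -5028 J.

W ≈ -5030 J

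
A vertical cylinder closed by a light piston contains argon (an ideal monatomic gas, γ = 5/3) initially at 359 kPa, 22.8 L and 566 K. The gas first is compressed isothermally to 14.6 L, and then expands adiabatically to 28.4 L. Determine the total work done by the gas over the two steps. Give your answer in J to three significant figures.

W_total ≈ 750 J

Step 1 (isothermal): W = P₁V₁ ln(V₂/V₁) = (8185) ln(14.6/22.8) = -3648 J.
After step 1: P = 560.6 kPa, V = 14.6 L, T = 566 K.
Step 2 (adiabatic): W = (P₁V₁ − P₂V₂)/(γ−1) = (8185 − 5253)/0.667 = 4399 J.
W_total = -3648 + 4399 = 750.2 J.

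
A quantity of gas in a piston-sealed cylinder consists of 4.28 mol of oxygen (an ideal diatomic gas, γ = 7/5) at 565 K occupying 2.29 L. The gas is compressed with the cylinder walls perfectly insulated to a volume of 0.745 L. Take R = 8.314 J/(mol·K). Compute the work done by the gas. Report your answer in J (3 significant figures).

Adiabatic: TV^(γ−1) = const with γ = 7/5.
T₂ = T₁ (V₁/V₂)^(γ−1) = 565 × (2.29/0.745)^0.4 = 565 × 1.567 = 885.4 K.
W_by = nCᵥ(T₁ − T₂) = (4.28)(20.79)(565 − 885.4) = -28499 J.

W ≈ -28500 J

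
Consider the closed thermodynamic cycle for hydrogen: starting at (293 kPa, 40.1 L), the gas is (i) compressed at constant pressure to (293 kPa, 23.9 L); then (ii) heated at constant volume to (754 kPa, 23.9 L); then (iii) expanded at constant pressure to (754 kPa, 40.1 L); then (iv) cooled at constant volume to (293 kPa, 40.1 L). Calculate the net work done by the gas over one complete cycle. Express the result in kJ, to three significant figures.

W_net ≈ 7.47 kJ

Constant-volume legs do no work.
W(i) = (293)(23.9 − 40.1) = -4747 J; W(iii) = (754)(40.1 − 23.9) = 12215 J.
W_net = -4747 + 12215 = 7468 J (the clockwise enclosed area).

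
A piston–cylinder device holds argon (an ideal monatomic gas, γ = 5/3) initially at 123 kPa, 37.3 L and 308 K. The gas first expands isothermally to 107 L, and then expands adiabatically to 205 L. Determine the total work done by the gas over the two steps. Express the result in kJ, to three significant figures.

Step 1 (isothermal): W = P₁V₁ ln(V₂/V₁) = (4588) ln(107/37.3) = 4835 J.
After step 1: P = 42.88 kPa, V = 107 L, T = 308 K.
Step 2 (adiabatic): W = (P₁V₁ − P₂V₂)/(γ−1) = (4588 − 2974)/0.667 = 2421 J.
W_total = 4835 + 2421 = 7255 J.

W_total ≈ 7.26 kJ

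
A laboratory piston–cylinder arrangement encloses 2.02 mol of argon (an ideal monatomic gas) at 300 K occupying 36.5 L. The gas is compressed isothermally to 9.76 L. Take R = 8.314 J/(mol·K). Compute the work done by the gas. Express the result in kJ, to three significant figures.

W ≈ -6.65 kJ

Isothermal: W = nRT ln(V₂/V₁).
W = (2.02)(8.314)(300) × ln(9.76/36.5)
  = 5038 × -1.319
W_by_gas = -6646 J.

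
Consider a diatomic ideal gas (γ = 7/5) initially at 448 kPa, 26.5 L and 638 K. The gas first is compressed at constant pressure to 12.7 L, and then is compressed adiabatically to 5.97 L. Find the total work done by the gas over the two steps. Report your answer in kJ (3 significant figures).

Step 1 (isobaric): W = PΔV = (448 kPa)(12.7 − 26.5 L) = -6182 J.
After step 1: P = 448 kPa, V = 12.7 L, T = 305.8 K.
Step 2 (adiabatic): W = (P₁V₁ − P₂V₂)/(γ−1) = (5690 − 7695)/0.4 = -5014 J.
W_total = -6182 − 5014 = -11196 J.

W_total ≈ -11.2 kJ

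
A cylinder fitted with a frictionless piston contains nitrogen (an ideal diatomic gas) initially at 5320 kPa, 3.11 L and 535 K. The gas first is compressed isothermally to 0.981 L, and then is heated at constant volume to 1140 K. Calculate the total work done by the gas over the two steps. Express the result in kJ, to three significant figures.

W_total ≈ -19.1 kJ

Step 1 (isothermal): W = P₁V₁ ln(V₂/V₁) = (16545) ln(0.981/3.11) = -19090 J.
Step 2 (isochoric): W = 0 (constant volume).
W_total = -19090 + 0 = -19090 J.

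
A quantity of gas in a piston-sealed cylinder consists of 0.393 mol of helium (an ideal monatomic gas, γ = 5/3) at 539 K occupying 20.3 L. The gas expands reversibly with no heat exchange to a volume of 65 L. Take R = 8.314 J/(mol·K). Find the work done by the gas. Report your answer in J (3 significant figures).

Adiabatic: TV^(γ−1) = const with γ = 5/3.
T₂ = T₁ (V₁/V₂)^(γ−1) = 539 × (20.3/65)^0.667 = 539 × 0.4603 = 248.1 K.
W_by = nCᵥ(T₁ − T₂) = (0.393)(12.47)(539 − 248.1) = 1426 J.

W ≈ 1430 J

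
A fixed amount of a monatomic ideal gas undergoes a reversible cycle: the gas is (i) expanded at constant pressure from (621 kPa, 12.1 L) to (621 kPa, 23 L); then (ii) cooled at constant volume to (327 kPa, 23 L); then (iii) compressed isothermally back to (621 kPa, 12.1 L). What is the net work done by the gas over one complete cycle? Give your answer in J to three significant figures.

Leg (i): W = PΔV = (621)(23 − 12.1) = 6769 J.
Leg (ii): W = 0.
Leg (iii): W = PᵢVᵢ ln(V_f/Vᵢ) = (7521) ln(12.1/23) = -4831 J.
W_net = 6769 − 4831 = 1938 J.

W_net ≈ 1940 J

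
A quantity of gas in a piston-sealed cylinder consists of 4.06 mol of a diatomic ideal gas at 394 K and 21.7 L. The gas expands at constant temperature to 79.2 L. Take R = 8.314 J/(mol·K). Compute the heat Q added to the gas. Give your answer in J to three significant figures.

Isothermal ⇒ ΔU = 0, so Q = W = nRT ln(V₂/V₁).
Q = (4.06)(8.314)(394) ln(79.2/21.7) = 13299 × 1.295 = 17218 J.

Q ≈ 17200 J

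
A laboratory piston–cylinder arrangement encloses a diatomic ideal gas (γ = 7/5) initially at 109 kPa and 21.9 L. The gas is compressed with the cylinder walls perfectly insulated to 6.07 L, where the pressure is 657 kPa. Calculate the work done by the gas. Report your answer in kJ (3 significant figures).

W ≈ -4.00 kJ

Adiabatic: W = (P₁V₁ − P₂V₂)/(γ − 1) with γ = 7/5.
P₁V₁ = 2387 J, P₂V₂ = 3988 J.
W = (2387 − 3988) / 0.4 = -4002 J.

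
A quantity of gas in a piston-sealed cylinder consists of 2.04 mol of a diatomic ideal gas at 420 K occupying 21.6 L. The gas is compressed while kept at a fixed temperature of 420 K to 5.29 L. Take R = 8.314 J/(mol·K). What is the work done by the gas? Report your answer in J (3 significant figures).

W ≈ -10000 J

Isothermal: W = nRT ln(V₂/V₁).
W = (2.04)(8.314)(420) × ln(5.29/21.6)
  = 7123 × -1.407
W_by_gas = -10022 J.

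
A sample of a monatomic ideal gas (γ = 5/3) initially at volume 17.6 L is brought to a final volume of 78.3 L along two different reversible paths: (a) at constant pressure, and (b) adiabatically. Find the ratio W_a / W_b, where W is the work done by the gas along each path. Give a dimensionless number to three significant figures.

Path (a) isobaric: W = P₁(V₂ − V₁) → W_a/(P₁V₁) = 3.449.
Path (b) adiabatic: W = P₁V₁(1 − (V₁/V₂)^(γ−1))/(γ−1) → W_b/(P₁V₁) = 0.9455.
W_a / W_b = 3.449 / 0.9455 = 3.648.

W_a / W_b ≈ 3.65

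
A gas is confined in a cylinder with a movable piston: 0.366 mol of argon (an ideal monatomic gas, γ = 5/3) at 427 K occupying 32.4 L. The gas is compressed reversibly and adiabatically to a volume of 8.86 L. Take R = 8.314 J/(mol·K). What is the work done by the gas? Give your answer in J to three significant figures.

Adiabatic: TV^(γ−1) = const with γ = 5/3.
T₂ = T₁ (V₁/V₂)^(γ−1) = 427 × (32.4/8.86)^0.667 = 427 × 2.374 = 1014 K.
W_by = nCᵥ(T₁ − T₂) = (0.366)(12.47)(427 − 1014) = -2677 J.

W ≈ -2680 J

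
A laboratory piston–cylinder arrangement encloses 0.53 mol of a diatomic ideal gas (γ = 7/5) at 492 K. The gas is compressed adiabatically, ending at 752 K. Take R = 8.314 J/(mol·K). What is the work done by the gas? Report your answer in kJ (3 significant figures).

Adiabatic ⇒ Q = 0, so W_by = −ΔU = nCᵥ(T₁ − T₂).
Cᵥ = 5R/2 = 20.79 J/(mol·K).
W = (0.53)(20.79)(492 − 752) = -2864 J.

W ≈ -2.86 kJ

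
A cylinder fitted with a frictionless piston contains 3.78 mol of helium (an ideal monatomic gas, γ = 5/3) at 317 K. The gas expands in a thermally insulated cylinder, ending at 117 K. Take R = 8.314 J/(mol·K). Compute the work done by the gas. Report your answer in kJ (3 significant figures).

W ≈ 9.43 kJ

Adiabatic ⇒ Q = 0, so W_by = −ΔU = nCᵥ(T₁ − T₂).
Cᵥ = 3R/2 = 12.47 J/(mol·K).
W = (3.78)(12.47)(317 − 117) = 9428 J.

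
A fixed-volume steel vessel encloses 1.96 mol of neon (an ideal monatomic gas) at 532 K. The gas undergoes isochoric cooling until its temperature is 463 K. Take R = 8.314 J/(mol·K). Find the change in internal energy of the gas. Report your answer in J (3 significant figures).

ΔU ≈ -1690 J

Constant volume ⇒ W = 0, so Q = ΔU = nCᵥΔT with Cᵥ = 3R/2 = 12.47 J/(mol·K).
ΔU = (1.96)(12.47)(463 − 532) = -1687 J.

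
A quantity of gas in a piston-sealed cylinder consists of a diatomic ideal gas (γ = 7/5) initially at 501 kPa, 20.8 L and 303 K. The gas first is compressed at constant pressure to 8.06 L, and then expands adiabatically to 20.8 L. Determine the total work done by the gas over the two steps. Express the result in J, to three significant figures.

Step 1 (isobaric): W = PΔV = (501 kPa)(8.06 − 20.8 L) = -6383 J.
After step 1: P = 501 kPa, V = 8.06 L, T = 117.4 K.
Step 2 (adiabatic): W = (P₁V₁ − P₂V₂)/(γ−1) = (4038 − 2764)/0.4 = 3186 J.
W_total = -6383 + 3186 = -3197 J.

W_total ≈ -3200 J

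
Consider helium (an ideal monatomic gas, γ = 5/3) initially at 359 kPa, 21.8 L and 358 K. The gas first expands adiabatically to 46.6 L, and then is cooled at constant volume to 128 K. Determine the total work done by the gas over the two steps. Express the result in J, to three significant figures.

Step 1 (adiabatic): W = (P₁V₁ − P₂V₂)/(γ−1) = (7826 − 4716)/0.667 = 4665 J.
Step 2 (isochoric): W = 0 (constant volume).
W_total = 4665 + 0 = 4665 J.

W_total ≈ 4660 J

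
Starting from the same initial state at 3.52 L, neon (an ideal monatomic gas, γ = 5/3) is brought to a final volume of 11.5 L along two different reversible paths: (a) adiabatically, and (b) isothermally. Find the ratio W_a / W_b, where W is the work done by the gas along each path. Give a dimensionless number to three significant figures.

Path (a) adiabatic: W = P₁V₁(1 − (V₁/V₂)^(γ−1))/(γ−1) → W_a/(P₁V₁) = 0.8187.
Path (b) isothermal: W = P₁V₁ ln(V₂/V₁) → W_b/(P₁V₁) = 1.184.
W_a / W_b = 0.8187 / 1.184 = 0.6916.

W_a / W_b ≈ 0.692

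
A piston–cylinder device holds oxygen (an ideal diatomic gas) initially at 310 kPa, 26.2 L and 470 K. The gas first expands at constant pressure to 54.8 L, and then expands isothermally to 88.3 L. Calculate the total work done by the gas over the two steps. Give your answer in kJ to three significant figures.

W_total ≈ 17.0 kJ

Step 1 (isobaric): W = PΔV = (310 kPa)(54.8 − 26.2 L) = 8866 J.
After step 1: P = 310 kPa, V = 54.8 L, T = 983.1 K.
Step 2 (isothermal): W = P₁V₁ ln(V₂/V₁) = (16988) ln(88.3/54.8) = 8104 J.
W_total = 8866 + 8104 = 16970 J.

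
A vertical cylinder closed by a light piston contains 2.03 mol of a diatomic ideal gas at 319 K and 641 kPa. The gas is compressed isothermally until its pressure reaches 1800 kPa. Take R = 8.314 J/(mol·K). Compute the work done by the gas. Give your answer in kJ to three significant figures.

W ≈ -5.56 kJ

Isothermal process: W = nRT ln(V₂/V₁) = nRT ln(P₁/P₂).
W = (2.03)(8.314)(319) × ln(641/1800)
  = 5384 × ln(0.3561) = 5384 × -1.033
W_by_gas = -5559 J.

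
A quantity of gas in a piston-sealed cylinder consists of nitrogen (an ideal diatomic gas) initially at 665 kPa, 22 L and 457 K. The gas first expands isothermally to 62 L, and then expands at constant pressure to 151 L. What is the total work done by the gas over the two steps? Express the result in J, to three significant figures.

W_total ≈ 36200 J

Step 1 (isothermal): W = P₁V₁ ln(V₂/V₁) = (14630) ln(62/22) = 15158 J.
After step 1: P = 236 kPa, V = 62 L, T = 457 K.
Step 2 (isobaric): W = PΔV = (236 kPa)(151 − 62 L) = 21001 J.
W_total = 15158 + 21001 = 36159 J.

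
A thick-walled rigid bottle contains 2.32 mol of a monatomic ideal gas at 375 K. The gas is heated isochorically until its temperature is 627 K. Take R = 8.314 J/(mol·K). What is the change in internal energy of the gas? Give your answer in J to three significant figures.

Constant volume ⇒ W = 0, so Q = ΔU = nCᵥΔT with Cᵥ = 3R/2 = 12.47 J/(mol·K).
ΔU = (2.32)(12.47)(627 − 375) = 7291 J.

ΔU ≈ 7290 J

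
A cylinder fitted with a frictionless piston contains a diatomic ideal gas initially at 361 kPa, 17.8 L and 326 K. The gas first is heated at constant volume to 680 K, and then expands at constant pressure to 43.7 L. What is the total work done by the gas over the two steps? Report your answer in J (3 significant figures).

W_total ≈ 19500 J

Step 1 (isochoric): W = 0 (constant volume).
After step 1: P = 753 kPa (V unchanged).
Step 2 (isobaric): W = PΔV = (753 kPa)(43.7 − 17.8 L) = 19503 J.
W_total = 0 + 19503 = 19503 J.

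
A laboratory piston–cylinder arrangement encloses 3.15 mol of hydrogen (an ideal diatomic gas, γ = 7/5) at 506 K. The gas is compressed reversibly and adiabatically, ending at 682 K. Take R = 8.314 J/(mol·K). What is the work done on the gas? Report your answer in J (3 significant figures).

Adiabatic ⇒ Q = 0, so W_by = −ΔU = nCᵥ(T₁ − T₂).
Cᵥ = 5R/2 = 20.79 J/(mol·K).
W = (3.15)(20.79)(506 − 682) = -11523 J.
Work on gas = −W_by = 11523 J.

W ≈ 11500 J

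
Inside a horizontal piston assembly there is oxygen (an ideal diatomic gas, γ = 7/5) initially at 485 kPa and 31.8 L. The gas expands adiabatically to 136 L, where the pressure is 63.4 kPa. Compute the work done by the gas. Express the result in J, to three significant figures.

W ≈ 17000 J

Adiabatic: W = (P₁V₁ − P₂V₂)/(γ − 1) with γ = 7/5.
P₁V₁ = 15423 J, P₂V₂ = 8622 J.
W = (15423 − 8622) / 0.4 = 17002 J.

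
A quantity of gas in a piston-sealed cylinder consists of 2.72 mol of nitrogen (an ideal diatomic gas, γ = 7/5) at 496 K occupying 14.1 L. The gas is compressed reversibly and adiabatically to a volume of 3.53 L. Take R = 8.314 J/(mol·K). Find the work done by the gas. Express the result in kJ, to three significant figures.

Adiabatic: TV^(γ−1) = const with γ = 7/5.
T₂ = T₁ (V₁/V₂)^(γ−1) = 496 × (14.1/3.53)^0.4 = 496 × 1.74 = 863.1 K.
W_by = nCᵥ(T₁ − T₂) = (2.72)(20.79)(496 − 863.1) = -20754 J.

W ≈ -20.8 kJ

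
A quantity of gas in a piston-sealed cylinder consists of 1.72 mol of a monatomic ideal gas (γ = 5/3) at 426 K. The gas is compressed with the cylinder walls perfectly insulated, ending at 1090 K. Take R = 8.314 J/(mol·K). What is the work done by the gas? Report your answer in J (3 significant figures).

W ≈ -14200 J

Adiabatic ⇒ Q = 0, so W_by = −ΔU = nCᵥ(T₁ − T₂).
Cᵥ = 3R/2 = 12.47 J/(mol·K).
W = (1.72)(12.47)(426 − 1090) = -14243 J.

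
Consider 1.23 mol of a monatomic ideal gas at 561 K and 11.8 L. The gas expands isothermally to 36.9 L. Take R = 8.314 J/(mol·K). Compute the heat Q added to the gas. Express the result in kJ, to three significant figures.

Q ≈ 6.54 kJ

Isothermal ⇒ ΔU = 0, so Q = W = nRT ln(V₂/V₁).
Q = (1.23)(8.314)(561) ln(36.9/11.8) = 5737 × 1.14 = 6541 J.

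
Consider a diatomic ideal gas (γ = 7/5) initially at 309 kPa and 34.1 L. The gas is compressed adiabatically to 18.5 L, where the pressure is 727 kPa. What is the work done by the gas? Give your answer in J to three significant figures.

Adiabatic: W = (P₁V₁ − P₂V₂)/(γ − 1) with γ = 7/5.
P₁V₁ = 10537 J, P₂V₂ = 13450 J.
W = (10537 − 13450) / 0.4 = -7282 J.

W ≈ -7280 J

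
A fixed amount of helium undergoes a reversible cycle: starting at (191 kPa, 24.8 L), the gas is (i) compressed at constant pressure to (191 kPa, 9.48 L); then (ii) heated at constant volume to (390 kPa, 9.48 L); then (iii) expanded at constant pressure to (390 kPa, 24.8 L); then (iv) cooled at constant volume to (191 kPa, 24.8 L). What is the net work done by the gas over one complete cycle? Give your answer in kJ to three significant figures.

Constant-volume legs do no work.
W(i) = (191)(9.48 − 24.8) = -2926 J; W(iii) = (390)(24.8 − 9.48) = 5975 J.
W_net = -2926 + 5975 = 3049 J (the clockwise enclosed area).

W_net ≈ 3.05 kJ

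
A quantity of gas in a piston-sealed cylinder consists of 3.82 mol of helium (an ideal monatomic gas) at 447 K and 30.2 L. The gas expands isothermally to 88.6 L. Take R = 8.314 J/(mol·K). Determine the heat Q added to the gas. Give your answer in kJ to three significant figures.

Q ≈ 15.3 kJ

Isothermal ⇒ ΔU = 0, so Q = W = nRT ln(V₂/V₁).
Q = (3.82)(8.314)(447) ln(88.6/30.2) = 14196 × 1.076 = 15280 J.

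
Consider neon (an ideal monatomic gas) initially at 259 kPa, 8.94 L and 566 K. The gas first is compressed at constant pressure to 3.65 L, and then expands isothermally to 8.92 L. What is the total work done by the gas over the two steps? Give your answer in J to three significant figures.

W_total ≈ -525 J

Step 1 (isobaric): W = PΔV = (259 kPa)(3.65 − 8.94 L) = -1370 J.
After step 1: P = 259 kPa, V = 3.65 L, T = 231.1 K.
Step 2 (isothermal): W = P₁V₁ ln(V₂/V₁) = (945.4) ln(8.92/3.65) = 844.7 J.
W_total = -1370 + 844.7 = -525.4 J.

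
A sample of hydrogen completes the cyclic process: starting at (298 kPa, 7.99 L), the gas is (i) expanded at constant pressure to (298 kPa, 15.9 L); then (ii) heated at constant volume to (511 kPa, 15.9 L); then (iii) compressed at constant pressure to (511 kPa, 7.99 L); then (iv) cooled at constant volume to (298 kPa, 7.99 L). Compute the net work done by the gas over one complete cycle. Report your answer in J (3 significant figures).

W_net ≈ -1680 J

Constant-volume legs do no work.
W(i) = (298)(15.9 − 7.99) = 2357 J; W(iii) = (511)(7.99 − 15.9) = -4042 J.
W_net = 2357 − 4042 = -1685 J (the counter-clockwise enclosed area).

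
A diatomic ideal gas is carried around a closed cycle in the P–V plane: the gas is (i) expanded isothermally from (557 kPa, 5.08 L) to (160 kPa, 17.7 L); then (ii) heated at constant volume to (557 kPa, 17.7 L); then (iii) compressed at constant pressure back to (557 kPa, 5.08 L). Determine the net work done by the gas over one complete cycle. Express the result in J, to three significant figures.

W_net ≈ -3500 J

Leg (i): W = PᵢVᵢ ln(V_f/Vᵢ) = (2830) ln(17.7/5.08) = 3532 J.
Leg (ii): W = 0.
Leg (iii): W = PΔV = (557)(5.08 − 17.7) = -7029 J.
W_net = 3532 − 7029 = -3497 J.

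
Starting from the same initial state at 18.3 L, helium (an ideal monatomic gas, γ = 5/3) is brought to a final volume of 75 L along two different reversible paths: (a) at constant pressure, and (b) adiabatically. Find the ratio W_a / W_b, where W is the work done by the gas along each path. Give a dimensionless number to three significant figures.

Path (a) isobaric: W = P₁(V₂ − V₁) → W_a/(P₁V₁) = 3.098.
Path (b) adiabatic: W = P₁V₁(1 − (V₁/V₂)^(γ−1))/(γ−1) → W_b/(P₁V₁) = 0.9143.
W_a / W_b = 3.098 / 0.9143 = 3.389.

W_a / W_b ≈ 3.39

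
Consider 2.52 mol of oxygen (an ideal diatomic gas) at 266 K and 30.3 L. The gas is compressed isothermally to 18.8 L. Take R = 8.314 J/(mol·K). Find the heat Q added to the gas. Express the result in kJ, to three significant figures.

Isothermal ⇒ ΔU = 0, so Q = W = nRT ln(V₂/V₁).
Q = (2.52)(8.314)(266) ln(18.8/30.3) = 5573 × -0.4773 = -2660 J.

Q ≈ -2.66 kJ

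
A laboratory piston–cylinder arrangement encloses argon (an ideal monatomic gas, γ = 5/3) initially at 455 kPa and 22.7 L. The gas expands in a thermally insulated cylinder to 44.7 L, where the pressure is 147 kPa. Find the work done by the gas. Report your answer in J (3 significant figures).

W ≈ 5640 J

Adiabatic: W = (P₁V₁ − P₂V₂)/(γ − 1) with γ = 5/3.
P₁V₁ = 10328 J, P₂V₂ = 6571 J.
W = (10328 − 6571) / 0.6667 = 5636 J.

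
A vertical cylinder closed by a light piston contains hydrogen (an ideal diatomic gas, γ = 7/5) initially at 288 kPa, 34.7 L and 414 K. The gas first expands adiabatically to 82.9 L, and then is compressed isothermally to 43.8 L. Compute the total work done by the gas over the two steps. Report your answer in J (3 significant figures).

Step 1 (adiabatic): W = (P₁V₁ − P₂V₂)/(γ−1) = (9994 − 7054)/0.4 = 7349 J.
After step 1: P = 85.09 kPa, V = 82.9 L, T = 292.2 K.
Step 2 (isothermal): W = P₁V₁ ln(V₂/V₁) = (7054) ln(43.8/82.9) = -4500 J.
W_total = 7349 − 4500 = 2849 J.

W_total ≈ 2850 J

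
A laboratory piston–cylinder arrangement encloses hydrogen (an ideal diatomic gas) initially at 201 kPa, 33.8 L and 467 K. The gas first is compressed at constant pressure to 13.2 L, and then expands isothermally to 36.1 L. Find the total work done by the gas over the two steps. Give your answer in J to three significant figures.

W_total ≈ -1470 J

Step 1 (isobaric): W = PΔV = (201 kPa)(13.2 − 33.8 L) = -4141 J.
After step 1: P = 201 kPa, V = 13.2 L, T = 182.4 K.
Step 2 (isothermal): W = P₁V₁ ln(V₂/V₁) = (2653) ln(36.1/13.2) = 2669 J.
W_total = -4141 + 2669 = -1471 J.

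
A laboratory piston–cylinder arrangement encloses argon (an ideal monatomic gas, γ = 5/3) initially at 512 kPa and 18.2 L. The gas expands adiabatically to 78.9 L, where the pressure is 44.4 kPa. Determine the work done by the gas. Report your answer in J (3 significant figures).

Adiabatic: W = (P₁V₁ − P₂V₂)/(γ − 1) with γ = 5/3.
P₁V₁ = 9318 J, P₂V₂ = 3503 J.
W = (9318 − 3503) / 0.6667 = 8723 J.

W ≈ 8720 J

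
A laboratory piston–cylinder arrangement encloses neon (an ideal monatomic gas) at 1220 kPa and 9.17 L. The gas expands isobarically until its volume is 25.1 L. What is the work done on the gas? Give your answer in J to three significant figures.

W ≈ -19400 J

Isobaric: W = P ΔV.
W = (1220 kPa)(25.1 − 9.17 L) = (1220)(15.93) = 19435 J.
Work on gas = −W_by = -19435 J.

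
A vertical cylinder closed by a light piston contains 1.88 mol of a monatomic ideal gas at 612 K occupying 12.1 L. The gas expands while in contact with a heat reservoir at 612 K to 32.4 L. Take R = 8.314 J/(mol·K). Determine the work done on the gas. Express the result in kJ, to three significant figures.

W ≈ -9.42 kJ

Isothermal: W = nRT ln(V₂/V₁).
W = (1.88)(8.314)(612) × ln(32.4/12.1)
  = 9566 × 0.985
W_by_gas = 9422 J; work on gas = −W_by = -9422 J.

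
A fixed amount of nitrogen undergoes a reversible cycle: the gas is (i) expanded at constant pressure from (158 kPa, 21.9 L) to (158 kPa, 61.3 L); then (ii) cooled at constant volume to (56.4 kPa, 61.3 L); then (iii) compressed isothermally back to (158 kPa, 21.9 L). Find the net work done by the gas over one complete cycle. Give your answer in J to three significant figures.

Leg (i): W = PΔV = (158)(61.3 − 21.9) = 6225 J.
Leg (ii): W = 0.
Leg (iii): W = PᵢVᵢ ln(V_f/Vᵢ) = (3457) ln(21.9/61.3) = -3559 J.
W_net = 6225 − 3559 = 2667 J.

W_net ≈ 2670 J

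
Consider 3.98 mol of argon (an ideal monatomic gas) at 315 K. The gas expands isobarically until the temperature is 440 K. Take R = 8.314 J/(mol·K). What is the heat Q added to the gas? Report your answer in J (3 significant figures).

Isobaric: W = nRΔT = (3.98)(8.314)(125) = 4136 J.
ΔU = nCᵥΔT with Cᵥ = 3R/2: ΔU = (3.98)(12.47)(125) = 6204 J.
Q = ΔU + W = 6204 + 4136 = 10341 J.

Q ≈ 10300 J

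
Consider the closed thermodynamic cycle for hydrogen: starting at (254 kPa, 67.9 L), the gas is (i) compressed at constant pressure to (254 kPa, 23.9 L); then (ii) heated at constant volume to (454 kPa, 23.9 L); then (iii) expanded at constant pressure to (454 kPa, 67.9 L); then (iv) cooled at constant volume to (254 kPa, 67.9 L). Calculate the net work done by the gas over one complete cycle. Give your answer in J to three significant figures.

Constant-volume legs do no work.
W(i) = (254)(23.9 − 67.9) = -11176 J; W(iii) = (454)(67.9 − 23.9) = 19976 J.
W_net = -11176 + 19976 = 8800 J (the clockwise enclosed area).

W_net ≈ 8800 J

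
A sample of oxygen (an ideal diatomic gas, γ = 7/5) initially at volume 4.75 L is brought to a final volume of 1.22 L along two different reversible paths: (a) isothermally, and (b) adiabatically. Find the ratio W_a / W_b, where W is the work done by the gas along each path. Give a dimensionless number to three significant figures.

Path (a) isothermal: W = P₁V₁ ln(V₂/V₁) → W_a/(P₁V₁) = -1.359.
Path (b) adiabatic: W = P₁V₁(1 − (V₁/V₂)^(γ−1))/(γ−1) → W_b/(P₁V₁) = -1.806.
W_a / W_b = -1.359 / -1.806 = 0.7527.

W_a / W_b ≈ 0.753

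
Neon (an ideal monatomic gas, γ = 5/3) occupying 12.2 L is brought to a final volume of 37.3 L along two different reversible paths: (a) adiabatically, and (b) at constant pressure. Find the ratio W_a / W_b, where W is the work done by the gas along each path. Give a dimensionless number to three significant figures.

Path (a) adiabatic: W = P₁V₁(1 − (V₁/V₂)^(γ−1))/(γ−1) → W_a/(P₁V₁) = 0.7879.
Path (b) isobaric: W = P₁(V₂ − V₁) → W_b/(P₁V₁) = 2.057.
W_a / W_b = 0.7879 / 2.057 = 0.383.

W_a / W_b ≈ 0.383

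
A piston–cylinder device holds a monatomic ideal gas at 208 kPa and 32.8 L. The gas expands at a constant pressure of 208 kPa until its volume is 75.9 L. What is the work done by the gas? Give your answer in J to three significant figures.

Isobaric: W = P ΔV.
W = (208 kPa)(75.9 − 32.8 L) = (208)(43.1) = 8965 J.

W ≈ 8960 J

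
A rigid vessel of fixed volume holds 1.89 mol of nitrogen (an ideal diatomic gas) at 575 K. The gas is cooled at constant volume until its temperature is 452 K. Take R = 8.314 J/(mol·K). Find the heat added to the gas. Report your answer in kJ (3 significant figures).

Constant volume ⇒ W = 0, so Q = ΔU = nCᵥΔT with Cᵥ = 5R/2 = 20.79 J/(mol·K).
ΔU = (1.89)(20.79)(452 − 575) = -4832 J.

Q ≈ -4.83 kJ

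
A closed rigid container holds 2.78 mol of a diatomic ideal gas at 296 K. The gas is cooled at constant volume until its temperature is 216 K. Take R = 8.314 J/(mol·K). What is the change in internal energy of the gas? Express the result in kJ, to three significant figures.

Constant volume ⇒ W = 0, so Q = ΔU = nCᵥΔT with Cᵥ = 5R/2 = 20.79 J/(mol·K).
ΔU = (2.78)(20.79)(216 − 296) = -4623 J.

ΔU ≈ -4.62 kJ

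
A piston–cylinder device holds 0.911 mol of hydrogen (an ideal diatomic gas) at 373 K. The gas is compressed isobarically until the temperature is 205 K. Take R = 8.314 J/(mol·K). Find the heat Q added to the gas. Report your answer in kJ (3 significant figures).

Isobaric: W = nRΔT = (0.911)(8.314)(-168) = -1272 J.
ΔU = nCᵥΔT with Cᵥ = 5R/2: ΔU = (0.911)(20.79)(-168) = -3181 J.
Q = ΔU + W = -3181 − 1272 = -4454 J.

Q ≈ -4.45 kJ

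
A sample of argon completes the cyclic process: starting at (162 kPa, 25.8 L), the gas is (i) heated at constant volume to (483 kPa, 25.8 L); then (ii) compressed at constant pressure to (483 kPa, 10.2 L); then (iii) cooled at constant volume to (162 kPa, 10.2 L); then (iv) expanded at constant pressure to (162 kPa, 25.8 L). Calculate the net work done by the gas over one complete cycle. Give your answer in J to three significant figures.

W_net ≈ -5010 J

Constant-volume legs do no work.
W(ii) = (483)(10.2 − 25.8) = -7535 J; W(iv) = (162)(25.8 − 10.2) = 2527 J.
W_net = -7535 + 2527 = -5008 J (the counter-clockwise enclosed area).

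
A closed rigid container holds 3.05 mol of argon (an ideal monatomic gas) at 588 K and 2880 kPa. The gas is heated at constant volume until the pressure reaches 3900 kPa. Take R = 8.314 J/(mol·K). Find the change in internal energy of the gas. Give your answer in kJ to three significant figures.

Constant volume ⇒ W = 0, so Q = ΔU = nCᵥΔT with Cᵥ = 3R/2 = 12.47 J/(mol·K).
At constant V, T₂/T₁ = P₂/P₁ ⇒ ΔT = T₁(P₂/P₁ − 1) = 588·(3900/2880 − 1) = 208.3 K.
ΔU = (3.05)(12.47)(208.3) = 7921 J.

ΔU ≈ 7.92 kJ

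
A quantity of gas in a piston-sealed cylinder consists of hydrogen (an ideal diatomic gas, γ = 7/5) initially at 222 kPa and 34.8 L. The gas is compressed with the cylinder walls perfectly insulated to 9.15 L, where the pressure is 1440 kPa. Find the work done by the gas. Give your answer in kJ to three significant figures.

Adiabatic: W = (P₁V₁ − P₂V₂)/(γ − 1) with γ = 7/5.
P₁V₁ = 7726 J, P₂V₂ = 13176 J.
W = (7726 − 13176) / 0.4 = -13626 J.

W ≈ -13.6 kJ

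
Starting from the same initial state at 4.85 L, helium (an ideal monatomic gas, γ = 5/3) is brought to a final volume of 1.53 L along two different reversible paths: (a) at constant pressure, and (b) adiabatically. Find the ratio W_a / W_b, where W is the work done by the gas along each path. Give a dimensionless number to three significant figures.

Path (a) isobaric: W = P₁(V₂ − V₁) → W_a/(P₁V₁) = -0.6845.
Path (b) adiabatic: W = P₁V₁(1 − (V₁/V₂)^(γ−1))/(γ−1) → W_b/(P₁V₁) = -1.737.
W_a / W_b = -0.6845 / -1.737 = 0.3941.

W_a / W_b ≈ 0.394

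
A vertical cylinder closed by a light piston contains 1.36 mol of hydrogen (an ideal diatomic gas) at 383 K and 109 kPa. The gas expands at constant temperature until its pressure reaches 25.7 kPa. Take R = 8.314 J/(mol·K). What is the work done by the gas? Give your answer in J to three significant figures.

Isothermal process: W = nRT ln(V₂/V₁) = nRT ln(P₁/P₂).
W = (1.36)(8.314)(383) × ln(109/25.7)
  = 4331 × ln(4.241) = 4331 × 1.445
W_by_gas = 6257 J.

W ≈ 6260 J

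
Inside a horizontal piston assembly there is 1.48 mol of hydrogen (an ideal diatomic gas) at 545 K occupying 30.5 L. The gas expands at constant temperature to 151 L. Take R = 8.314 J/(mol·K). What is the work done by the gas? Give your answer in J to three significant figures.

W ≈ 10700 J

Isothermal: W = nRT ln(V₂/V₁).
W = (1.48)(8.314)(545) × ln(151/30.5)
  = 6706 × 1.6
W_by_gas = 10727 J.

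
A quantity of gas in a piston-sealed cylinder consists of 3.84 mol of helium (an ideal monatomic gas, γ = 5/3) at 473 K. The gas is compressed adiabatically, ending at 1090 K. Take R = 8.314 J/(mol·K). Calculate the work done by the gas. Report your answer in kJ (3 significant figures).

W ≈ -29.5 kJ

Adiabatic ⇒ Q = 0, so W_by = −ΔU = nCᵥ(T₁ − T₂).
Cᵥ = 3R/2 = 12.47 J/(mol·K).
W = (3.84)(12.47)(473 − 1090) = -29547 J.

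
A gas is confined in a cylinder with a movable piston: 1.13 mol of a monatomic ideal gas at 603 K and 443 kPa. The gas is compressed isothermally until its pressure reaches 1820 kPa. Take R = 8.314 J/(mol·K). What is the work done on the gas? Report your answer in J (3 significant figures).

Isothermal process: W = nRT ln(V₂/V₁) = nRT ln(P₁/P₂).
W = (1.13)(8.314)(603) × ln(443/1820)
  = 5665 × ln(0.2434) = 5665 × -1.413
W_by_gas = -8005 J; work on gas = −W_by = 8005 J.

W ≈ 8000 J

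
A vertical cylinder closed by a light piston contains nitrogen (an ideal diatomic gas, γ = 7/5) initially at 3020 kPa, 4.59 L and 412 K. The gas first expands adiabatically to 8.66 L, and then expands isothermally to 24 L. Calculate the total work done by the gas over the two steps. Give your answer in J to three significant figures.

W_total ≈ 18700 J

Step 1 (adiabatic): W = (P₁V₁ − P₂V₂)/(γ−1) = (13862 − 10753)/0.4 = 7772 J.
After step 1: P = 1242 kPa, V = 8.66 L, T = 319.6 K.
Step 2 (isothermal): W = P₁V₁ ln(V₂/V₁) = (10753) ln(24/8.66) = 10961 J.
W_total = 7772 + 10961 = 18733 J.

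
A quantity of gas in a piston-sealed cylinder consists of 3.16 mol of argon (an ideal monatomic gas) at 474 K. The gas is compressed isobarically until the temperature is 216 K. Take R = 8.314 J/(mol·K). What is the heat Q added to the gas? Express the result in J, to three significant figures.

Isobaric: W = nRΔT = (3.16)(8.314)(-258) = -6778 J.
ΔU = nCᵥΔT with Cᵥ = 3R/2: ΔU = (3.16)(12.47)(-258) = -10167 J.
Q = ΔU + W = -10167 − 6778 = -16946 J.

Q ≈ -16900 J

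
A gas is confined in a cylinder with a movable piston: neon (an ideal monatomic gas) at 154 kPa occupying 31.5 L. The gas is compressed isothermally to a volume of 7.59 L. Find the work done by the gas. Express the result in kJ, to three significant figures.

Isothermal: W = nRT ln(V₂/V₁) = P₁V₁ ln(V₂/V₁).
P₁V₁ = (154 kPa)(31.5 L) = 4851 J.
W = 4851 × ln(7.59/31.5) = 4851 × -1.423
W_by_gas = -6904 J.

W ≈ -6.90 kJ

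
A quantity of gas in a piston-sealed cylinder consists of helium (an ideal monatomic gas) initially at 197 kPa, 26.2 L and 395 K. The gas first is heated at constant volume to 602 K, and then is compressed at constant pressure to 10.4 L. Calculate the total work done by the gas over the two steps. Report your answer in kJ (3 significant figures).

W_total ≈ -4.74 kJ

Step 1 (isochoric): W = 0 (constant volume).
After step 1: P = 300.2 kPa (V unchanged).
Step 2 (isobaric): W = PΔV = (300.2 kPa)(10.4 − 26.2 L) = -4744 J.
W_total = 0 − 4744 = -4744 J.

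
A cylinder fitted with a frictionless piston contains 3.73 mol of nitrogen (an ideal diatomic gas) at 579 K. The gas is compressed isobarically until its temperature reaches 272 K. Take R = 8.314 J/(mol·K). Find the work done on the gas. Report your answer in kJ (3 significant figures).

W ≈ 9.52 kJ

Isobaric: W = P ΔV = nR ΔT.
W = (3.73)(8.314)(272 − 579) = -9520 J.
Work on gas = −W_by = 9520 J.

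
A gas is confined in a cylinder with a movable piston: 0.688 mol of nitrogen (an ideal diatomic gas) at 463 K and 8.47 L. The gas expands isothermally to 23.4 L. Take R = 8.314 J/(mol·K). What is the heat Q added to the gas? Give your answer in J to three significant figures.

Isothermal ⇒ ΔU = 0, so Q = W = nRT ln(V₂/V₁).
Q = (0.688)(8.314)(463) ln(23.4/8.47) = 2648 × 1.016 = 2691 J.

Q ≈ 2690 J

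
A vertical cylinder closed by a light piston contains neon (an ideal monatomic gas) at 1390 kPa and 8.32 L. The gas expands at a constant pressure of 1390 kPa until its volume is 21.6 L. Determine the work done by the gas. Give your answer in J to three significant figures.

W ≈ 18500 J

Isobaric: W = P ΔV.
W = (1390 kPa)(21.6 − 8.32 L) = (1390)(13.28) = 18459 J.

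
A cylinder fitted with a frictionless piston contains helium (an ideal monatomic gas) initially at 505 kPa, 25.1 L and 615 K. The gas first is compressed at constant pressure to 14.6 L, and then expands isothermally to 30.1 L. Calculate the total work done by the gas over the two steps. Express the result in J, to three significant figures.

Step 1 (isobaric): W = PΔV = (505 kPa)(14.6 − 25.1 L) = -5303 J.
After step 1: P = 505 kPa, V = 14.6 L, T = 357.7 K.
Step 2 (isothermal): W = P₁V₁ ln(V₂/V₁) = (7373) ln(30.1/14.6) = 5334 J.
W_total = -5303 + 5334 = 31.89 J.

W_total ≈ 31.9 J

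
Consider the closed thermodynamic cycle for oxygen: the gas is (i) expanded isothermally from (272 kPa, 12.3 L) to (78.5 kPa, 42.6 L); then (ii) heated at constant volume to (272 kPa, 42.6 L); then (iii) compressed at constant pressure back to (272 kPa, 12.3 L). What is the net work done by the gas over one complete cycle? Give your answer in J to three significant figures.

W_net ≈ -4090 J

Leg (i): W = PᵢVᵢ ln(V_f/Vᵢ) = (3346) ln(42.6/12.3) = 4156 J.
Leg (ii): W = 0.
Leg (iii): W = PΔV = (272)(12.3 − 42.6) = -8242 J.
W_net = 4156 − 8242 = -4086 J.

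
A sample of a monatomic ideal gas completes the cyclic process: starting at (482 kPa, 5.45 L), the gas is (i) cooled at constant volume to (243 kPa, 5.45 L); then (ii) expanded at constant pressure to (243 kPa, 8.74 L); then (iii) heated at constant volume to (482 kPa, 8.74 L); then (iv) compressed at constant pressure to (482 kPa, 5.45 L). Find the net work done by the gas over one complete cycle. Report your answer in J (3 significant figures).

Constant-volume legs do no work.
W(ii) = (243)(8.74 − 5.45) = 799.5 J; W(iv) = (482)(5.45 − 8.74) = -1586 J.
W_net = 799.5 − 1586 = -786.3 J (the counter-clockwise enclosed area).

W_net ≈ -786 J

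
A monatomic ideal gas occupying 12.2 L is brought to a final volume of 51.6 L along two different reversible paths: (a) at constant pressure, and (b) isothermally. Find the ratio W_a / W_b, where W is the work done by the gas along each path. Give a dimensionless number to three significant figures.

W_a / W_b ≈ 2.24

Path (a) isobaric: W = P₁(V₂ − V₁) → W_a/(P₁V₁) = 3.23.
Path (b) isothermal: W = P₁V₁ ln(V₂/V₁) → W_b/(P₁V₁) = 1.442.
W_a / W_b = 3.23 / 1.442 = 2.239.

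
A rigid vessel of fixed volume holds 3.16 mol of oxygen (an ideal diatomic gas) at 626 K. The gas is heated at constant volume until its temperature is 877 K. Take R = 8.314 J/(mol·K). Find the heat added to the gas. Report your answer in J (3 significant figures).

Constant volume ⇒ W = 0, so Q = ΔU = nCᵥΔT with Cᵥ = 5R/2 = 20.79 J/(mol·K).
ΔU = (3.16)(20.79)(877 − 626) = 16486 J.

Q ≈ 16500 J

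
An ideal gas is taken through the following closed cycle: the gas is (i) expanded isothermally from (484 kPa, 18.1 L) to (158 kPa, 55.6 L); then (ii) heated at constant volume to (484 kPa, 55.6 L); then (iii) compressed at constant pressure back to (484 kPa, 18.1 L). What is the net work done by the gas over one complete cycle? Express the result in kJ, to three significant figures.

W_net ≈ -8.32 kJ

Leg (i): W = PᵢVᵢ ln(V_f/Vᵢ) = (8760) ln(55.6/18.1) = 9832 J.
Leg (ii): W = 0.
Leg (iii): W = PΔV = (484)(18.1 − 55.6) = -18150 J.
W_net = 9832 − 18150 = -8318 J.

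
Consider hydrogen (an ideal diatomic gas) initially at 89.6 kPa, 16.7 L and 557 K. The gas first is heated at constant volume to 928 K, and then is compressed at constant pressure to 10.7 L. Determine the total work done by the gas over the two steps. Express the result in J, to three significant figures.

Step 1 (isochoric): W = 0 (constant volume).
After step 1: P = 149.3 kPa (V unchanged).
Step 2 (isobaric): W = PΔV = (149.3 kPa)(10.7 − 16.7 L) = -895.7 J.
W_total = 0 − 895.7 = -895.7 J.

W_total ≈ -896 J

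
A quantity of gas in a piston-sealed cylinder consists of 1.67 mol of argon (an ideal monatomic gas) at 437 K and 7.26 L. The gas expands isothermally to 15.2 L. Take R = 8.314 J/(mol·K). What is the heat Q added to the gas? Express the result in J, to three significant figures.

Q ≈ 4480 J

Isothermal ⇒ ΔU = 0, so Q = W = nRT ln(V₂/V₁).
Q = (1.67)(8.314)(437) ln(15.2/7.26) = 6067 × 0.7389 = 4483 J.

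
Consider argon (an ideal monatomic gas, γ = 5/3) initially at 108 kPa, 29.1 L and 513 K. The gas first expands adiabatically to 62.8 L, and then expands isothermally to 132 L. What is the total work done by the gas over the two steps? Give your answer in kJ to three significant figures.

Step 1 (adiabatic): W = (P₁V₁ − P₂V₂)/(γ−1) = (3143 − 1882)/0.667 = 1891 J.
After step 1: P = 29.97 kPa, V = 62.8 L, T = 307.2 K.
Step 2 (isothermal): W = P₁V₁ ln(V₂/V₁) = (1882) ln(132/62.8) = 1398 J.
W_total = 1891 + 1398 = 3289 J.

W_total ≈ 3.29 kJ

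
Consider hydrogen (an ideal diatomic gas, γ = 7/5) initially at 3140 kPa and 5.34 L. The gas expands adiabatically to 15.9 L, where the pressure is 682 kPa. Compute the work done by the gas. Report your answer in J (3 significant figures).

W ≈ 14800 J

Adiabatic: W = (P₁V₁ − P₂V₂)/(γ − 1) with γ = 7/5.
P₁V₁ = 16768 J, P₂V₂ = 10844 J.
W = (16768 − 10844) / 0.4 = 14809 J.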